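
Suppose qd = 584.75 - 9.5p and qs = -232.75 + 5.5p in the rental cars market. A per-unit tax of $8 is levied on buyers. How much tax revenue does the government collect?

Tax revenue = 4696/15

Pre-tax equilibrium: p* = 54.5, q* = 67.
Tax on buyers shifts demand to qd = 584.75 − 9.5(p + 8) = 508.75 - 9.5p.
508.75 - 9.5p = -232.75 + 5.5p gives seller price ps = 1483/30; buyers pay pb = 1483/30 + 8 = 1723/30.
New quantity: q = 584.75 − 9.5(1723/30) = 587/15.
Revenue = 8 × 587/15 = 4696/15.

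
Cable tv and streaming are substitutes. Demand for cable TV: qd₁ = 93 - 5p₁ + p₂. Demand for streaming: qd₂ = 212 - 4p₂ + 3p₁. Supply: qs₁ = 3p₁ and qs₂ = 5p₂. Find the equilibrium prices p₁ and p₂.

p₁ = 1049/69, p₂ = 1975/69

Market 1: 93 - 5p₁ + p₂ = 3p₁ → 8p₁ - p₂ = 93.
Market 2: 9p₂ - 3p₁ = 212.
Eliminating p₂: 9×(1) + 1×(2) gives 69p₁ = 1049, so p₁ = 1049/69.
Back-substitute into (2): p₂ = (212 + 3×1049/69) / 9 = 1975/69.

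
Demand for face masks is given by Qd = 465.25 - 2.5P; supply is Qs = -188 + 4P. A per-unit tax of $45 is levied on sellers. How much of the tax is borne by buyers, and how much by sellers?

Buyers bear 360/13, sellers bear 225/13

Pre-tax equilibrium: P* = 100.5, Q* = 214.
Tax on sellers shifts supply to Qs = -188 + 4(P − 45) = -368 + 4P.
465.25 - 2.5P = -368 + 4P gives buyer price Pb = 3333/26; sellers receive Ps = 3333/26 − 45 = 2163/26.
New quantity: Q = 465.25 − 2.5(3333/26) = 1882/13.
Buyer burden = 3333/26 − 100.5 = 360/13; seller burden = 100.5 − 2163/26 = 225/13.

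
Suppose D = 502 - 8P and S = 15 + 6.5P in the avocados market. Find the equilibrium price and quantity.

Set D = S: 502 - 8P = 15 + 6.5P.
487 = 14.5P, so P* = 974/29.
Q* = 502 − 8(974/29) = 6766/29.

P* = 974/29, Q* = 6766/29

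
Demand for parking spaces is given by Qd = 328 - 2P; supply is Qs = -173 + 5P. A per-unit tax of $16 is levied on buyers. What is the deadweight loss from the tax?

Pre-tax equilibrium: P* = 501/7, Q* = 1294/7.
Tax on buyers shifts demand to Qd = 328 − 2(P + 16) = 296 - 2P.
296 - 2P = -173 + 5P gives seller price Ps = 67; buyers pay Pb = 67 + 16 = 83.
New quantity: Q = 328 − 2(83) = 162.
DWL = ½ × 16 × (1294/7 − 162) = 1280/7.

Deadweight loss = 1280/7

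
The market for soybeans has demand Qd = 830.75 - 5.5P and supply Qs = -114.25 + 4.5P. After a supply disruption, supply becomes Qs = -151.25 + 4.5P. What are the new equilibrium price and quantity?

P' = 98.2, Q' = 290.65

Original equilibrium: P* = 94.5, Q* = 311.
New equilibrium: 830.75 - 5.5P = -151.25 + 4.5P, so 982 = 10P and P' = 98.2; Q' = 830.75 − 5.5(98.2) = 290.65.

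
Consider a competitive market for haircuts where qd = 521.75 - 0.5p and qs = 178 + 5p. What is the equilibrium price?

Set qd = qs: 521.75 - 0.5p = 178 + 5p.
343.75 = 5.5p, so p* = 62.5.
q* = 521.75 − 0.5(62.5) = 490.5.

p* = 62.5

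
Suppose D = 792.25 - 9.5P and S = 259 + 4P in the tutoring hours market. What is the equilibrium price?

P* = 39.5

Set D = S: 792.25 - 9.5P = 259 + 4P.
533.25 = 13.5P, so P* = 39.5.
Q* = 792.25 − 9.5(39.5) = 417.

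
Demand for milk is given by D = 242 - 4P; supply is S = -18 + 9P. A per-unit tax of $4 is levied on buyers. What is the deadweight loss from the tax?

Pre-tax equilibrium: P* = 20, Q* = 162.
Tax on buyers shifts demand to D = 242 − 4(P + 4) = 226 - 4P.
226 - 4P = -18 + 9P gives seller price Ps = 244/13; buyers pay Pb = 244/13 + 4 = 296/13.
New quantity: Q = 242 − 4(296/13) = 1962/13.
DWL = ½ × 4 × (162 − 1962/13) = 288/13.

Deadweight loss = 288/13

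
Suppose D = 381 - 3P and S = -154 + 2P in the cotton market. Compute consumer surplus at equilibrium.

Consumer surplus = 600

Equilibrium: 381 - 3P = -154 + 2P gives P* = 107, Q* = 60.
Demand choke price (D = 0): P = 127.
CS = ½(127 − 107)(60) = 600.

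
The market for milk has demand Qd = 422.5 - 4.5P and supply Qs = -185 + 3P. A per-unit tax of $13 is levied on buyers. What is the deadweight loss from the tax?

Deadweight loss = 152.1

Pre-tax equilibrium: P* = 81, Q* = 58.
Tax on buyers shifts demand to Qd = 422.5 − 4.5(P + 13) = 364 - 4.5P.
364 - 4.5P = -185 + 3P gives seller price Ps = 73.2; buyers pay Pb = 73.2 + 13 = 86.2.
New quantity: Q = 422.5 − 4.5(86.2) = 34.6.
DWL = ½ × 13 × (58 − 34.6) = 152.1.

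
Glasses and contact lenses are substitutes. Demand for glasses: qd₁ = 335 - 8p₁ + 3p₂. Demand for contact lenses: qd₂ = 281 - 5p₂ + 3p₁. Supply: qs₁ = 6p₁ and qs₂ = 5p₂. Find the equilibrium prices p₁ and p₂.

p₁ = 4193/131, p₂ = 4939/131

Market 1: 335 - 8p₁ + 3p₂ = 6p₁ → 14p₁ - 3p₂ = 335.
Market 2: 10p₂ - 3p₁ = 281.
Eliminating p₂: 10×(1) + 3×(2) gives 131p₁ = 4193, so p₁ = 4193/131.
Back-substitute into (2): p₂ = (281 + 3×4193/131) / 10 = 4939/131.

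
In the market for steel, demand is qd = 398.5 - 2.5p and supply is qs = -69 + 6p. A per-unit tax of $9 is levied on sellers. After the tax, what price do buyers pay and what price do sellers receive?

Pre-tax equilibrium: p* = 55, q* = 261.
Tax on sellers shifts supply to qs = -69 + 6(p − 9) = -123 + 6p.
398.5 - 2.5p = -123 + 6p gives buyer price pb = 1043/17; sellers receive ps = 1043/17 − 9 = 890/17.
New quantity: q = 398.5 − 2.5(1043/17) = 4167/17.

Buyers pay 1043/17, sellers receive 890/17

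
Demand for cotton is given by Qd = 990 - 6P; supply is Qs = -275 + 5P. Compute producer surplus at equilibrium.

Producer surplus = 9000

Equilibrium: 990 - 6P = -275 + 5P gives P* = 115, Q* = 300.
Supply starts at P = 55 (where Qs = 0).
PS = ½(115 − 55)(300) = 9000.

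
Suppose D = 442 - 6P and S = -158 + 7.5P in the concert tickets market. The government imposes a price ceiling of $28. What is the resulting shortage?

Shortage = 222

Equilibrium price would be P* = 400/9, so the ceiling at 28 binds.
At P = 28: D = 442 − 6(28) = 274, S = -158 + 7.5(28) = 52.
Shortage = 274 − 52 = 222.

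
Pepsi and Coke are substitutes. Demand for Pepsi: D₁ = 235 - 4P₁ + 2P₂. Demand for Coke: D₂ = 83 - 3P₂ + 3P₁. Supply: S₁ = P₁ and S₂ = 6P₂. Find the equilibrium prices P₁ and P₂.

Market 1: 235 - 4P₁ + 2P₂ = P₁ → 5P₁ - 2P₂ = 235.
Market 2: 9P₂ - 3P₁ = 83.
Eliminating P₂: 9×(1) + 2×(2) gives 39P₁ = 2281, so P₁ = 2281/39.
Back-substitute into (2): P₂ = (83 + 3×2281/39) / 9 = 1120/39.

P₁ = 2281/39, P₂ = 1120/39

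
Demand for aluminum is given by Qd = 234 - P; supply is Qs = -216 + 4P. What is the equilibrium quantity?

Q* = 144

Set Qd = Qs: 234 - P = -216 + 4P.
450 = 5P, so P* = 90.
Q* = 234 − 1(90) = 144.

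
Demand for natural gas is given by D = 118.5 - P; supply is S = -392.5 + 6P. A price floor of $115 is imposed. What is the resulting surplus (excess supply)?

Equilibrium price would be P* = 73, so the floor at 115 binds.
At P = 115: D = 3.5, S = 297.5.
Surplus = 297.5 − 3.5 = 294.

Surplus = 294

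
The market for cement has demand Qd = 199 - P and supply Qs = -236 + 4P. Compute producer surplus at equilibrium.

Equilibrium: 199 - P = -236 + 4P gives P* = 87, Q* = 112.
Supply starts at P = 59 (where Qs = 0).
PS = ½(87 − 59)(112) = 1568.

Producer surplus = 1568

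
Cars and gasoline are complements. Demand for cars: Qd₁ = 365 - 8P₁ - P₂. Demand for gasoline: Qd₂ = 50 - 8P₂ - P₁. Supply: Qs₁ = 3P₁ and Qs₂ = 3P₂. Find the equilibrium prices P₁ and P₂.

Market 1: 365 - 8P₁ - P₂ = 3P₁ → 11P₁ + P₂ = 365.
Market 2: 11P₂ + P₁ = 50.
Eliminating P₂: 11×(1) − 1×(2) gives 120P₁ = 3965, so P₁ = 793/24.
Back-substitute into (2): P₂ = (50 − 1×793/24) / 11 = 37/24.

P₁ = 793/24, P₂ = 37/24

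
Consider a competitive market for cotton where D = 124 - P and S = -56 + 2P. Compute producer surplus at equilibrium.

Equilibrium: 124 - P = -56 + 2P gives P* = 60, Q* = 64.
Supply starts at P = 28 (where S = 0).
PS = ½(60 − 28)(64) = 1024.

Producer surplus = 1024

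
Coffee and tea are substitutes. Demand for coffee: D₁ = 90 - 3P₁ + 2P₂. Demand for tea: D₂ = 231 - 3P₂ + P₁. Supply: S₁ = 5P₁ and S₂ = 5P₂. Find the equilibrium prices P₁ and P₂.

Market 1: 90 - 3P₁ + 2P₂ = 5P₁ → 8P₁ - 2P₂ = 90.
Market 2: 8P₂ - P₁ = 231.
Eliminating P₂: 8×(1) + 2×(2) gives 62P₁ = 1182, so P₁ = 591/31.
Back-substitute into (2): P₂ = (231 + 1×591/31) / 8 = 969/31.

P₁ = 591/31, P₂ = 969/31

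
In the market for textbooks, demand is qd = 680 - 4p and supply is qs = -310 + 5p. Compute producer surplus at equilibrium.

Equilibrium: 680 - 4p = -310 + 5p gives p* = 110, q* = 240.
Supply starts at p = 62 (where qs = 0).
PS = ½(110 − 62)(240) = 5760.

Producer surplus = 5760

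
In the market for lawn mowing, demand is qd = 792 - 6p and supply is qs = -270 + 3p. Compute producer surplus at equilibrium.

Equilibrium: 792 - 6p = -270 + 3p gives p* = 118, q* = 84.
Supply starts at p = 90 (where qs = 0).
PS = ½(118 − 90)(84) = 1176.

Producer surplus = 1176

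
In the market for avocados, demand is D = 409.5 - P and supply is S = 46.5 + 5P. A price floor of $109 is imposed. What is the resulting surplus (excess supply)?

Surplus = 291

Equilibrium price would be P* = 60.5, so the floor at 109 binds.
At P = 109: D = 300.5, S = 591.5.
Surplus = 591.5 − 300.5 = 291.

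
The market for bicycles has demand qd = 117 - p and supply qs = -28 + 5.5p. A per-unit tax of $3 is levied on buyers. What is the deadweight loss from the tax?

Pre-tax equilibrium: p* = 290/13, q* = 1231/13.
Tax on buyers shifts demand to qd = 117 − 1(p + 3) = 114 - p.
114 - p = -28 + 5.5p gives seller price ps = 284/13; buyers pay pb = 284/13 + 3 = 323/13.
New quantity: q = 117 − 1(323/13) = 1198/13.
DWL = ½ × 3 × (1231/13 − 1198/13) = 99/26.

Deadweight loss = 99/26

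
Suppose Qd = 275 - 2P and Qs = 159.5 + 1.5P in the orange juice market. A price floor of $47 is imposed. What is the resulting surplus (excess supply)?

Surplus = 49

Equilibrium price would be P* = 33, so the floor at 47 binds.
At P = 47: Qd = 181, Qs = 230.
Surplus = 230 − 181 = 49.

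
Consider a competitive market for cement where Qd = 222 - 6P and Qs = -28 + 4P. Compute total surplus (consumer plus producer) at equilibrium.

Total surplus = 1080

Equilibrium: 222 - 6P = -28 + 4P gives P* = 25, Q* = 72.
Demand choke price: P = 37; supply starts at P = 7.
CS = ½(37 − 25)(72) = 432; PS = ½(25 − 7)(72) = 648.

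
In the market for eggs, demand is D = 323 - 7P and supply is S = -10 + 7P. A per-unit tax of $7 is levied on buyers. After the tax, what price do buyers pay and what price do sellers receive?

Buyers pay 191/7, sellers receive 142/7

Pre-tax equilibrium: P* = 333/14, Q* = 156.5.
Tax on buyers shifts demand to D = 323 − 7(P + 7) = 274 - 7P.
274 - 7P = -10 + 7P gives seller price Ps = 142/7; buyers pay Pb = 142/7 + 7 = 191/7.
New quantity: Q = 323 − 7(191/7) = 132.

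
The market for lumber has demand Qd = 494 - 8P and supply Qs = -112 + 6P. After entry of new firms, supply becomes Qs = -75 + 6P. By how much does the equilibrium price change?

ΔP = -37/14

Original equilibrium: P* = 303/7, Q* = 1034/7.
New equilibrium: 494 - 8P = -75 + 6P, so 569 = 14P and P' = 569/14; Q' = 494 − 8(569/14) = 1182/7.
Change in price: 569/14 − 303/7 = -37/14.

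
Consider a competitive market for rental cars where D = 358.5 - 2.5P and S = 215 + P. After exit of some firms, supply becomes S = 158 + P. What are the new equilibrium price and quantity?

Original equilibrium: P* = 41, Q* = 256.
New equilibrium: 358.5 - 2.5P = 158 + P, so 200.5 = 3.5P and P' = 401/7; Q' = 358.5 − 2.5(401/7) = 1507/7.

P' = 401/7, Q' = 1507/7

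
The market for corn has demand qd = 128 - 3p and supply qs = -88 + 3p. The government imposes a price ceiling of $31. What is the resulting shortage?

Equilibrium price would be p* = 36, so the ceiling at 31 binds.
At p = 31: qd = 128 − 3(31) = 35, qs = -88 + 3(31) = 5.
Shortage = 35 − 5 = 30.

Shortage = 30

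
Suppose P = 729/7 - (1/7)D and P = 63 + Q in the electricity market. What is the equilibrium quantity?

Q* = 36

Set the two price expressions equal: 729/7 - (1/7)Q = 63 + Q.
288/7 = (8/7)Q, so Q* = 36.
P* = 729/7 − (1/7)(36) = 99.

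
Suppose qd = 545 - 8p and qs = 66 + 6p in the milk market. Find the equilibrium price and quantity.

Set qd = qs: 545 - 8p = 66 + 6p.
479 = 14p, so p* = 479/14.
q* = 545 − 8(479/14) = 1899/7.

p* = 479/14, q* = 1899/7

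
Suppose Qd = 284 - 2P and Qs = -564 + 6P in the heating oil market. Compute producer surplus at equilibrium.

Producer surplus = 432

Equilibrium: 284 - 2P = -564 + 6P gives P* = 106, Q* = 72.
Supply starts at P = 94 (where Qs = 0).
PS = ½(106 − 94)(72) = 432.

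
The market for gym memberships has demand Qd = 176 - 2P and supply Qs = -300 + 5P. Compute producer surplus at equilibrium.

Equilibrium: 176 - 2P = -300 + 5P gives P* = 68, Q* = 40.
Supply starts at P = 60 (where Qs = 0).
PS = ½(68 − 60)(40) = 160.

Producer surplus = 160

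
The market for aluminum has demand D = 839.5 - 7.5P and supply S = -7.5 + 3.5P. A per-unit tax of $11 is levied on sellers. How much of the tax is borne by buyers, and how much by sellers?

Pre-tax equilibrium: P* = 77, Q* = 262.
Tax on sellers shifts supply to S = -7.5 + 3.5(P − 11) = -46 + 3.5P.
839.5 - 7.5P = -46 + 3.5P gives buyer price Pb = 80.5; sellers receive Ps = 80.5 − 11 = 69.5.
New quantity: Q = 839.5 − 7.5(80.5) = 235.75.
Buyer burden = 80.5 − 77 = 3.5; seller burden = 77 − 69.5 = 7.5.

Buyers bear $3.5, sellers bear $7.5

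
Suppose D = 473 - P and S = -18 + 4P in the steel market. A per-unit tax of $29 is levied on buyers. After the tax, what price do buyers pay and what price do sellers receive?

Buyers pay $121.4, sellers receive $92.4

Pre-tax equilibrium: P* = 98.2, Q* = 374.8.
Tax on buyers shifts demand to D = 473 − 1(P + 29) = 444 - P.
444 - P = -18 + 4P gives seller price Ps = 92.4; buyers pay Pb = 92.4 + 29 = 121.4.
New quantity: Q = 473 − 1(121.4) = 351.6.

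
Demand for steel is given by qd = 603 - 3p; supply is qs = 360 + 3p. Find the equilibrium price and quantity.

p* = 40.5, q* = 481.5

Set qd = qs: 603 - 3p = 360 + 3p.
243 = 6p, so p* = 40.5.
q* = 603 − 3(40.5) = 481.5.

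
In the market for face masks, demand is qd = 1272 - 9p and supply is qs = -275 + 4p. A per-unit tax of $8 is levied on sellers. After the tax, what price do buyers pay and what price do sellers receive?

Buyers pay 1579/13, sellers receive 1475/13

Pre-tax equilibrium: p* = 119, q* = 201.
Tax on sellers shifts supply to qs = -275 + 4(p − 8) = -307 + 4p.
1272 - 9p = -307 + 4p gives buyer price pb = 1579/13; sellers receive ps = 1579/13 − 8 = 1475/13.
New quantity: q = 1272 − 9(1579/13) = 2325/13.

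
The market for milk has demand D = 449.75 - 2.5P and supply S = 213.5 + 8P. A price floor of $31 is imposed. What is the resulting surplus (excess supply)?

Surplus = 89.25

Equilibrium price would be P* = 22.5, so the floor at 31 binds.
At P = 31: D = 372.25, S = 461.5.
Surplus = 461.5 − 372.25 = 89.25.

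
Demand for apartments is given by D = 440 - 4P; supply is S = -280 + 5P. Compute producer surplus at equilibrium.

Producer surplus = 1440

Equilibrium: 440 - 4P = -280 + 5P gives P* = 80, Q* = 120.
Supply starts at P = 56 (where S = 0).
PS = ½(80 − 56)(120) = 1440.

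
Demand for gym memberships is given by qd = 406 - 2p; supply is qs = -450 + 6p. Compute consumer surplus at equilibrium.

Equilibrium: 406 - 2p = -450 + 6p gives p* = 107, q* = 192.
Demand choke price (qd = 0): p = 203.
CS = ½(203 − 107)(192) = 9216.

Consumer surplus = 9216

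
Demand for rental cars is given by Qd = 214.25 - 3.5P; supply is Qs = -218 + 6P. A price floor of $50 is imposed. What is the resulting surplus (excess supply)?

Surplus = 42.75

Equilibrium price would be P* = 45.5, so the floor at 50 binds.
At P = 50: Qd = 39.25, Qs = 82.
Surplus = 82 − 39.25 = 42.75.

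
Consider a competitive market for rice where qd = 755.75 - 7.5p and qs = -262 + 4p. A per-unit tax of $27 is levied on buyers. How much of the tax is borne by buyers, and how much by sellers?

Buyers bear 216/23, sellers bear 405/23

Pre-tax equilibrium: p* = 88.5, q* = 92.
Tax on buyers shifts demand to qd = 755.75 − 7.5(p + 27) = 553.25 - 7.5p.
553.25 - 7.5p = -262 + 4p gives seller price ps = 3261/46; buyers pay pb = 3261/46 + 27 = 4503/46.
New quantity: q = 755.75 − 7.5(4503/46) = 496/23.
Buyer burden = 4503/46 − 88.5 = 216/23; seller burden = 88.5 − 3261/46 = 405/23.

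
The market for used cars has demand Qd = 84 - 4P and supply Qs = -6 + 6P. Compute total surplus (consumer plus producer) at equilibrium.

Equilibrium: 84 - 4P = -6 + 6P gives P* = 9, Q* = 48.
Demand choke price: P = 21; supply starts at P = 1.
CS = ½(21 − 9)(48) = 288; PS = ½(9 − 1)(48) = 192.

Total surplus = 480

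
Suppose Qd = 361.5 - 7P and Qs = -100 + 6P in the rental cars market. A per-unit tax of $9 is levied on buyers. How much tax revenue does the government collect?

Pre-tax equilibrium: P* = 35.5, Q* = 113.
Tax on buyers shifts demand to Qd = 361.5 − 7(P + 9) = 298.5 - 7P.
298.5 - 7P = -100 + 6P gives seller price Ps = 797/26; buyers pay Pb = 797/26 + 9 = 1031/26.
New quantity: Q = 361.5 − 7(1031/26) = 1091/13.
Revenue = 9 × 1091/13 = 9819/13.

Tax revenue = 9819/13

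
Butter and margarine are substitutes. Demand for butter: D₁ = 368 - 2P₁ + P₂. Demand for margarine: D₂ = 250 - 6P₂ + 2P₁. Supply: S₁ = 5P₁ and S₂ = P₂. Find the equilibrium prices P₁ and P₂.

P₁ = 2826/47, P₂ = 2486/47

Market 1: 368 - 2P₁ + P₂ = 5P₁ → 7P₁ - P₂ = 368.
Market 2: 7P₂ - 2P₁ = 250.
Eliminating P₂: 7×(1) + 1×(2) gives 47P₁ = 2826, so P₁ = 2826/47.
Back-substitute into (2): P₂ = (250 + 2×2826/47) / 7 = 2486/47.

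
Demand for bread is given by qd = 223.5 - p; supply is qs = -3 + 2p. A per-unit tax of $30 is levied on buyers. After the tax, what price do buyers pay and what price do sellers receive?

Buyers pay $95.5, sellers receive $65.5

Pre-tax equilibrium: p* = 75.5, q* = 148.
Tax on buyers shifts demand to qd = 223.5 − 1(p + 30) = 193.5 - p.
193.5 - p = -3 + 2p gives seller price ps = 65.5; buyers pay pb = 65.5 + 30 = 95.5.
New quantity: q = 223.5 − 1(95.5) = 128.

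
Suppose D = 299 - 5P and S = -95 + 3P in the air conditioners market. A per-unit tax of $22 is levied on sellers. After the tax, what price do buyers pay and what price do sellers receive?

Pre-tax equilibrium: P* = 49.25, Q* = 52.75.
Tax on sellers shifts supply to S = -95 + 3(P − 22) = -161 + 3P.
299 - 5P = -161 + 3P gives buyer price Pb = 57.5; sellers receive Ps = 57.5 − 22 = 35.5.
New quantity: Q = 299 − 5(57.5) = 11.5.

Buyers pay $57.5, sellers receive $35.5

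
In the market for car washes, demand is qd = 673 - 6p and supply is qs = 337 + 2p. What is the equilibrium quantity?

q* = 421

Set qd = qs: 673 - 6p = 337 + 2p.
336 = 8p, so p* = 42.
q* = 673 − 6(42) = 421.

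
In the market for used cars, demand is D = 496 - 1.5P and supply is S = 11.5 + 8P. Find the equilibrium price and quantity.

Set D = S: 496 - 1.5P = 11.5 + 8P.
484.5 = 9.5P, so P* = 51.
Q* = 496 − 1.5(51) = 419.5.

P* = 51, Q* = 419.5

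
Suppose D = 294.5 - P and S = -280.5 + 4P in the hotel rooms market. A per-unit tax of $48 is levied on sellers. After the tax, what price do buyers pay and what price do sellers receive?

Buyers pay $153.4, sellers receive $105.4

Pre-tax equilibrium: P* = 115, Q* = 179.5.
Tax on sellers shifts supply to S = -280.5 + 4(P − 48) = -472.5 + 4P.
294.5 - P = -472.5 + 4P gives buyer price Pb = 153.4; sellers receive Ps = 153.4 − 48 = 105.4.
New quantity: Q = 294.5 − 1(153.4) = 141.1.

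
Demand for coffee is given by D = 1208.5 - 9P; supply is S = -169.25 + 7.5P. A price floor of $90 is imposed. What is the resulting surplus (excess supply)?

Equilibrium price would be P* = 83.5, so the floor at 90 binds.
At P = 90: D = 398.5, S = 505.75.
Surplus = 505.75 − 398.5 = 107.25.

Surplus = 107.25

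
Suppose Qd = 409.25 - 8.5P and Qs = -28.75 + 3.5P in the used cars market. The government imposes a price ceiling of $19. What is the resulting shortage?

Shortage = 210

Equilibrium price would be P* = 36.5, so the ceiling at 19 binds.
At P = 19: Qd = 409.25 − 8.5(19) = 247.75, Qs = -28.75 + 3.5(19) = 37.75.
Shortage = 247.75 − 37.75 = 210.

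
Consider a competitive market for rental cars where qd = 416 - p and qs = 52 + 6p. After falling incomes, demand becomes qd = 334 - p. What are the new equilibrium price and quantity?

Original equilibrium: p* = 52, q* = 364.
New equilibrium: 334 - p = 52 + 6p, so 282 = 7p and p' = 282/7; q' = 334 − 1(282/7) = 2056/7.

p' = 282/7, q' = 2056/7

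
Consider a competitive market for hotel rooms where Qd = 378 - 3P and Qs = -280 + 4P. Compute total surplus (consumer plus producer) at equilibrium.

Equilibrium: 378 - 3P = -280 + 4P gives P* = 94, Q* = 96.
Demand choke price: P = 126; supply starts at P = 70.
CS = ½(126 − 94)(96) = 1536; PS = ½(94 − 70)(96) = 1152.

Total surplus = 2688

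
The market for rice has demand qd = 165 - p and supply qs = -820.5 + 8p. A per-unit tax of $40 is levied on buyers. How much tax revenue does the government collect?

Tax revenue = 7180/9

Pre-tax equilibrium: p* = 109.5, q* = 55.5.
Tax on buyers shifts demand to qd = 165 − 1(p + 40) = 125 - p.
125 - p = -820.5 + 8p gives seller price ps = 1891/18; buyers pay pb = 1891/18 + 40 = 2611/18.
New quantity: q = 165 − 1(2611/18) = 359/18.
Revenue = 40 × 359/18 = 7180/9.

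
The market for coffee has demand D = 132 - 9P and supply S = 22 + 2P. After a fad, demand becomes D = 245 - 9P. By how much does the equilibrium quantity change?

Original equilibrium: P* = 10, Q* = 42.
New equilibrium: 245 - 9P = 22 + 2P, so 223 = 11P and P' = 223/11; Q' = 245 − 9(223/11) = 688/11.
Change in quantity: 688/11 − 42 = 226/11.

ΔQ = 226/11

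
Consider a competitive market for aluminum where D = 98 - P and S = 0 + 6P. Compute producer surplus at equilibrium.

Equilibrium: 98 - P = 0 + 6P gives P* = 14, Q* = 84.
Supply starts at P = 0 (where S = 0).
PS = ½(14 − 0)(84) = 588.

Producer surplus = 588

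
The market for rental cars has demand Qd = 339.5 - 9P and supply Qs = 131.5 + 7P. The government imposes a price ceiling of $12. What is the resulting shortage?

Shortage = 16

Equilibrium price would be P* = 13, so the ceiling at 12 binds.
At P = 12: Qd = 339.5 − 9(12) = 231.5, Qs = 131.5 + 7(12) = 215.5.
Shortage = 231.5 − 215.5 = 16.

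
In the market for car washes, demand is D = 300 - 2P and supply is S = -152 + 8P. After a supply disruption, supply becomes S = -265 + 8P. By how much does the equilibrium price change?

Original equilibrium: P* = 45.2, Q* = 209.6.
New equilibrium: 300 - 2P = -265 + 8P, so 565 = 10P and P' = 56.5; Q' = 300 − 2(56.5) = 187.
Change in price: 56.5 − 45.2 = 11.3.

ΔP = 11.3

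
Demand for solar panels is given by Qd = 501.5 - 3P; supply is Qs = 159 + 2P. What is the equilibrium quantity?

Set Qd = Qs: 501.5 - 3P = 159 + 2P.
342.5 = 5P, so P* = 68.5.
Q* = 501.5 − 3(68.5) = 296.

Q* = 296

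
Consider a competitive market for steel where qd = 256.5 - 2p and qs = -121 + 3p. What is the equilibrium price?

p* = 75.5

Set qd = qs: 256.5 - 2p = -121 + 3p.
377.5 = 5p, so p* = 75.5.
q* = 256.5 − 2(75.5) = 105.5.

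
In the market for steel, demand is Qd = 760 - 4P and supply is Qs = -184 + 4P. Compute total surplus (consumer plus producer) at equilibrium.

Total surplus = 20736

Equilibrium: 760 - 4P = -184 + 4P gives P* = 118, Q* = 288.
Demand choke price: P = 190; supply starts at P = 46.
CS = ½(190 − 118)(288) = 10368; PS = ½(118 − 46)(288) = 10368.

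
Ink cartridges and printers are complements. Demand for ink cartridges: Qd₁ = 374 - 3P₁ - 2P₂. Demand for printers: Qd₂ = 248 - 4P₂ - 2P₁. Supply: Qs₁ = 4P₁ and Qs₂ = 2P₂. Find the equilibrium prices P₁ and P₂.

P₁ = 46, P₂ = 26

Market 1: 374 - 3P₁ - 2P₂ = 4P₁ → 7P₁ + 2P₂ = 374.
Market 2: 6P₂ + 2P₁ = 248.
Eliminating P₂: 6×(1) − 2×(2) gives 38P₁ = 1748, so P₁ = 46.
Back-substitute into (2): P₂ = (248 − 2×46) / 6 = 26.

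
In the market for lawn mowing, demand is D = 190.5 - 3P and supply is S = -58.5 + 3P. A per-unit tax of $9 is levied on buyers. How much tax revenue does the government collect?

Tax revenue = 472.5

Pre-tax equilibrium: P* = 41.5, Q* = 66.
Tax on buyers shifts demand to D = 190.5 − 3(P + 9) = 163.5 - 3P.
163.5 - 3P = -58.5 + 3P gives seller price Ps = 37; buyers pay Pb = 37 + 9 = 46.
New quantity: Q = 190.5 − 3(46) = 52.5.
Revenue = 9 × 52.5 = 472.5.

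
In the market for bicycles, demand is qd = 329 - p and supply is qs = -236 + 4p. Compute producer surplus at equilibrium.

Equilibrium: 329 - p = -236 + 4p gives p* = 113, q* = 216.
Supply starts at p = 59 (where qs = 0).
PS = ½(113 − 59)(216) = 5832.

Producer surplus = 5832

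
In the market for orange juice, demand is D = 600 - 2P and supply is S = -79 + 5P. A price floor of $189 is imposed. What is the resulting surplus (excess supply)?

Equilibrium price would be P* = 97, so the floor at 189 binds.
At P = 189: D = 222, S = 866.
Surplus = 866 − 222 = 644.

Surplus = 644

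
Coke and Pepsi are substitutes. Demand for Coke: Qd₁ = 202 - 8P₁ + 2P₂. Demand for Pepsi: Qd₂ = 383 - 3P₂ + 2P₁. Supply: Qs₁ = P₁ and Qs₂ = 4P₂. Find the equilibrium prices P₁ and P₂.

Market 1: 202 - 8P₁ + 2P₂ = P₁ → 9P₁ - 2P₂ = 202.
Market 2: 7P₂ - 2P₁ = 383.
Eliminating P₂: 7×(1) + 2×(2) gives 59P₁ = 2180, so P₁ = 2180/59.
Back-substitute into (2): P₂ = (383 + 2×2180/59) / 7 = 3851/59.

P₁ = 2180/59, P₂ = 3851/59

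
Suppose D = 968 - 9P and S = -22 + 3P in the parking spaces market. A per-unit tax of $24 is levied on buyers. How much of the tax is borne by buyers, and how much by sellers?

Buyers bear $6, sellers bear $18

Pre-tax equilibrium: P* = 82.5, Q* = 225.5.
Tax on buyers shifts demand to D = 968 − 9(P + 24) = 752 - 9P.
752 - 9P = -22 + 3P gives seller price Ps = 64.5; buyers pay Pb = 64.5 + 24 = 88.5.
New quantity: Q = 968 − 9(88.5) = 171.5.
Buyer burden = 88.5 − 82.5 = 6; seller burden = 82.5 − 64.5 = 18.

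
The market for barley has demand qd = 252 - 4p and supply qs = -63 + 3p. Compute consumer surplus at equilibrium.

Equilibrium: 252 - 4p = -63 + 3p gives p* = 45, q* = 72.
Demand choke price (qd = 0): p = 63.
CS = ½(63 − 45)(72) = 648.

Consumer surplus = 648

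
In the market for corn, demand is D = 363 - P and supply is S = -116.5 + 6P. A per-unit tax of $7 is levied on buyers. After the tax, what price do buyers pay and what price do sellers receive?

Buyers pay $74.5, sellers receive $67.5

Pre-tax equilibrium: P* = 68.5, Q* = 294.5.
Tax on buyers shifts demand to D = 363 − 1(P + 7) = 356 - P.
356 - P = -116.5 + 6P gives seller price Ps = 67.5; buyers pay Pb = 67.5 + 7 = 74.5.
New quantity: Q = 363 − 1(74.5) = 288.5.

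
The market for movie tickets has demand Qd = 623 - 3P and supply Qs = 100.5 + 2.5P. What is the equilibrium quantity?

Q* = 338

Set Qd = Qs: 623 - 3P = 100.5 + 2.5P.
522.5 = 5.5P, so P* = 95.
Q* = 623 − 3(95) = 338.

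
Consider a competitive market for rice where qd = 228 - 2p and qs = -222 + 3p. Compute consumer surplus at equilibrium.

Equilibrium: 228 - 2p = -222 + 3p gives p* = 90, q* = 48.
Demand choke price (qd = 0): p = 114.
CS = ½(114 − 90)(48) = 576.

Consumer surplus = 576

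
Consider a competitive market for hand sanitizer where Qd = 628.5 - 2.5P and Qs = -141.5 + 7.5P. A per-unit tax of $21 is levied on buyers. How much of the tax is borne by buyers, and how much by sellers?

Buyers bear $15.75, sellers bear $5.25

Pre-tax equilibrium: P* = 77, Q* = 436.
Tax on buyers shifts demand to Qd = 628.5 − 2.5(P + 21) = 576 - 2.5P.
576 - 2.5P = -141.5 + 7.5P gives seller price Ps = 71.75; buyers pay Pb = 71.75 + 21 = 92.75.
New quantity: Q = 628.5 − 2.5(92.75) = 396.625.
Buyer burden = 92.75 − 77 = 15.75; seller burden = 77 − 71.75 = 5.25.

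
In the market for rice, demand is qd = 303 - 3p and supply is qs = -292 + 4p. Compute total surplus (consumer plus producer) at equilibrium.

Total surplus = 672

Equilibrium: 303 - 3p = -292 + 4p gives p* = 85, q* = 48.
Demand choke price: p = 101; supply starts at p = 73.
CS = ½(101 − 85)(48) = 384; PS = ½(85 − 73)(48) = 288.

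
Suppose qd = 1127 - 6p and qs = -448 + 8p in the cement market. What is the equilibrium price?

p* = 112.5

Set qd = qs: 1127 - 6p = -448 + 8p.
1575 = 14p, so p* = 112.5.
q* = 1127 − 6(112.5) = 452.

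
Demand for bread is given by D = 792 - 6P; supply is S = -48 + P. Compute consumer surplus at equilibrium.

Consumer surplus = 432

Equilibrium: 792 - 6P = -48 + P gives P* = 120, Q* = 72.
Demand choke price (D = 0): P = 132.
CS = ½(132 − 120)(72) = 432.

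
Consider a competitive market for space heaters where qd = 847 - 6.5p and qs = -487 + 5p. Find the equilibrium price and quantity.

p* = 116, q* = 93

Set qd = qs: 847 - 6.5p = -487 + 5p.
1334 = 11.5p, so p* = 116.
q* = 847 − 6.5(116) = 93.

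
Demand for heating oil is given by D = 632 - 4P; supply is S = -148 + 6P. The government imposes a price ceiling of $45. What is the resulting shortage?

Equilibrium price would be P* = 78, so the ceiling at 45 binds.
At P = 45: D = 632 − 4(45) = 452, S = -148 + 6(45) = 122.
Shortage = 452 − 122 = 330.

Shortage = 330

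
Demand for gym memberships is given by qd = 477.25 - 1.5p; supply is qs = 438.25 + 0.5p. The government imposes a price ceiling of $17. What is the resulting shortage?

Shortage = 5

Equilibrium price would be p* = 19.5, so the ceiling at 17 binds.
At p = 17: qd = 477.25 − 1.5(17) = 451.75, qs = 438.25 + 0.5(17) = 446.75.
Shortage = 451.75 − 446.75 = 5.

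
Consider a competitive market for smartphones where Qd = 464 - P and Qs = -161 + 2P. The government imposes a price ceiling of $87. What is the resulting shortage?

Equilibrium price would be P* = 625/3, so the ceiling at 87 binds.
At P = 87: Qd = 464 − 1(87) = 377, Qs = -161 + 2(87) = 13.
Shortage = 377 − 13 = 364.

Shortage = 364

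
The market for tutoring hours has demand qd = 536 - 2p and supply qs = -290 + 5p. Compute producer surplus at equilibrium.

Producer surplus = 9000

Equilibrium: 536 - 2p = -290 + 5p gives p* = 118, q* = 300.
Supply starts at p = 58 (where qs = 0).
PS = ½(118 − 58)(300) = 9000.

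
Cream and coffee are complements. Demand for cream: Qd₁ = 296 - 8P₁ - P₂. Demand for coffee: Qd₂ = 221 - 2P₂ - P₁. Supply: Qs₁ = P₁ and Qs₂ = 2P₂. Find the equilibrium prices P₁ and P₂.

Market 1: 296 - 8P₁ - P₂ = P₁ → 9P₁ + P₂ = 296.
Market 2: 4P₂ + P₁ = 221.
Eliminating P₂: 4×(1) − 1×(2) gives 35P₁ = 963, so P₁ = 963/35.
Back-substitute into (2): P₂ = (221 − 1×963/35) / 4 = 1693/35.

P₁ = 963/35, P₂ = 1693/35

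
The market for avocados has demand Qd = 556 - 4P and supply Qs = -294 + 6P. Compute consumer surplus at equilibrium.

Equilibrium: 556 - 4P = -294 + 6P gives P* = 85, Q* = 216.
Demand choke price (Qd = 0): P = 139.
CS = ½(139 − 85)(216) = 5832.

Consumer surplus = 5832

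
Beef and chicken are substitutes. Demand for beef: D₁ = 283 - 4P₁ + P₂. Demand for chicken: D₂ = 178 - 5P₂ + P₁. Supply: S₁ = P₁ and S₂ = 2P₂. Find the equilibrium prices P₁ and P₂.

P₁ = 63.5, P₂ = 34.5

Market 1: 283 - 4P₁ + P₂ = P₁ → 5P₁ - P₂ = 283.
Market 2: 7P₂ - P₁ = 178.
Eliminating P₂: 7×(1) + 1×(2) gives 34P₁ = 2159, so P₁ = 63.5.
Back-substitute into (2): P₂ = (178 + 1×63.5) / 7 = 34.5.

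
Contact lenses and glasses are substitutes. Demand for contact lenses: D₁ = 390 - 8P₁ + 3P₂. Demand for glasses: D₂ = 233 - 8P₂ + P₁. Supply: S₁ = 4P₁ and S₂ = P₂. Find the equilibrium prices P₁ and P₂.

Market 1: 390 - 8P₁ + 3P₂ = 4P₁ → 12P₁ - 3P₂ = 390.
Market 2: 9P₂ - P₁ = 233.
Eliminating P₂: 9×(1) + 3×(2) gives 105P₁ = 4209, so P₁ = 1403/35.
Back-substitute into (2): P₂ = (233 + 1×1403/35) / 9 = 1062/35.

P₁ = 1403/35, P₂ = 1062/35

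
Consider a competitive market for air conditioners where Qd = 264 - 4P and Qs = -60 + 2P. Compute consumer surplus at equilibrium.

Consumer surplus = 288

Equilibrium: 264 - 4P = -60 + 2P gives P* = 54, Q* = 48.
Demand choke price (Qd = 0): P = 66.
CS = ½(66 − 54)(48) = 288.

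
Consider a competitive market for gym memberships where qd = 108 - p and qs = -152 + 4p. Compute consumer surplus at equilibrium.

Consumer surplus = 1568

Equilibrium: 108 - p = -152 + 4p gives p* = 52, q* = 56.
Demand choke price (qd = 0): p = 108.
CS = ½(108 − 52)(56) = 1568.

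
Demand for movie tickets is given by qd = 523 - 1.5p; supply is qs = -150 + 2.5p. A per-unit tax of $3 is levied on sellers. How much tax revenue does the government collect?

Pre-tax equilibrium: p* = 168.25, q* = 270.625.
Tax on sellers shifts supply to qs = -150 + 2.5(p − 3) = -157.5 + 2.5p.
523 - 1.5p = -157.5 + 2.5p gives buyer price pb = 170.125; sellers receive ps = 170.125 − 3 = 167.125.
New quantity: q = 523 − 1.5(170.125) = 267.8125.
Revenue = 3 × 267.8125 = 803.4375.

Tax revenue = 803.4375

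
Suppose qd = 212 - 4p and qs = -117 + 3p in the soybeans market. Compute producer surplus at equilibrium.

Producer surplus = 96

Equilibrium: 212 - 4p = -117 + 3p gives p* = 47, q* = 24.
Supply starts at p = 39 (where qs = 0).
PS = ½(47 − 39)(24) = 96.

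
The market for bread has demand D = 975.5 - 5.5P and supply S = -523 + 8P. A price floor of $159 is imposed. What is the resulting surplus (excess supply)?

Surplus = 648

Equilibrium price would be P* = 111, so the floor at 159 binds.
At P = 159: D = 101, S = 749.
Surplus = 749 − 101 = 648.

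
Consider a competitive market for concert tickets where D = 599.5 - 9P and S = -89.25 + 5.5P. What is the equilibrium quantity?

Set D = S: 599.5 - 9P = -89.25 + 5.5P.
688.75 = 14.5P, so P* = 47.5.
Q* = 599.5 − 9(47.5) = 172.

Q* = 172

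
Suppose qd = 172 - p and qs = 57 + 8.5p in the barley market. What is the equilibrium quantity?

Set qd = qs: 172 - p = 57 + 8.5p.
115 = 9.5p, so p* = 230/19.
q* = 172 − 1(230/19) = 3038/19.

q* = 3038/19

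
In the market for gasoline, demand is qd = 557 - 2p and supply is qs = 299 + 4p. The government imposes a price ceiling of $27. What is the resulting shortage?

Equilibrium price would be p* = 43, so the ceiling at 27 binds.
At p = 27: qd = 557 − 2(27) = 503, qs = 299 + 4(27) = 407.
Shortage = 503 − 407 = 96.

Shortage = 96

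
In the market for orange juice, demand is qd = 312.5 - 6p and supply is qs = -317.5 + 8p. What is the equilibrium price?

Set qd = qs: 312.5 - 6p = -317.5 + 8p.
630 = 14p, so p* = 45.
q* = 312.5 − 6(45) = 42.5.

p* = 45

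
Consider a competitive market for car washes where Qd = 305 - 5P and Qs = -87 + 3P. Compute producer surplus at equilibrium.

Equilibrium: 305 - 5P = -87 + 3P gives P* = 49, Q* = 60.
Supply starts at P = 29 (where Qs = 0).
PS = ½(49 − 29)(60) = 600.

Producer surplus = 600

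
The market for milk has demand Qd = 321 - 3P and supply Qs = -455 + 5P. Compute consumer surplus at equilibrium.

Consumer surplus = 150

Equilibrium: 321 - 3P = -455 + 5P gives P* = 97, Q* = 30.
Demand choke price (Qd = 0): P = 107.
CS = ½(107 − 97)(30) = 150.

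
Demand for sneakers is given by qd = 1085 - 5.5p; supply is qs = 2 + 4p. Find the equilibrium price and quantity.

p* = 114, q* = 458

Set qd = qs: 1085 - 5.5p = 2 + 4p.
1083 = 9.5p, so p* = 114.
q* = 1085 − 5.5(114) = 458.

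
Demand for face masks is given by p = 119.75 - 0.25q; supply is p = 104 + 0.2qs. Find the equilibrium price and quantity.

p* = 111, q* = 35

Set the two price expressions equal: 119.75 - 0.25q = 104 + 0.2q.
15.75 = 0.45q, so q* = 35.
p* = 119.75 − (0.25)(35) = 111.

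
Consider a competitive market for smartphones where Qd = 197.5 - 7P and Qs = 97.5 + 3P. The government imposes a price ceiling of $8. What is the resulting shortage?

Shortage = 20

Equilibrium price would be P* = 10, so the ceiling at 8 binds.
At P = 8: Qd = 197.5 − 7(8) = 141.5, Qs = 97.5 + 3(8) = 121.5.
Shortage = 141.5 − 121.5 = 20.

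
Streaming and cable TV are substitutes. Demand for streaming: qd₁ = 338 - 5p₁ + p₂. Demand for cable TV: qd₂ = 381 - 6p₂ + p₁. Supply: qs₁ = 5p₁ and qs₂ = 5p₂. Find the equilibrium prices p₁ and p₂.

p₁ = 4099/109, p₂ = 4148/109

Market 1: 338 - 5p₁ + p₂ = 5p₁ → 10p₁ - p₂ = 338.
Market 2: 11p₂ - p₁ = 381.
Eliminating p₂: 11×(1) + 1×(2) gives 109p₁ = 4099, so p₁ = 4099/109.
Back-substitute into (2): p₂ = (381 + 1×4099/109) / 11 = 4148/109.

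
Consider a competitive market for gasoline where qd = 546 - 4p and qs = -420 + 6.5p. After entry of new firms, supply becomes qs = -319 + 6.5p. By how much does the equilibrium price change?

Δp = -202/21

Original equilibrium: p* = 92, q* = 178.
New equilibrium: 546 - 4p = -319 + 6.5p, so 865 = 10.5p and p' = 1730/21; q' = 546 − 4(1730/21) = 4546/21.
Change in price: 1730/21 − 92 = -202/21.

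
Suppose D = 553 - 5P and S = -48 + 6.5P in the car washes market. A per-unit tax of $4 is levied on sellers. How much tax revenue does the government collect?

Tax revenue = 25796/23

Pre-tax equilibrium: P* = 1202/23, Q* = 6709/23.
Tax on sellers shifts supply to S = -48 + 6.5(P − 4) = -74 + 6.5P.
553 - 5P = -74 + 6.5P gives buyer price Pb = 1254/23; sellers receive Ps = 1254/23 − 4 = 1162/23.
New quantity: Q = 553 − 5(1254/23) = 6449/23.
Revenue = 4 × 6449/23 = 25796/23.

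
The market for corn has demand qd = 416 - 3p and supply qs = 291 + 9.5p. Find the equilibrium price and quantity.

Set qd = qs: 416 - 3p = 291 + 9.5p.
125 = 12.5p, so p* = 10.
q* = 416 − 3(10) = 386.

p* = 10, q* = 386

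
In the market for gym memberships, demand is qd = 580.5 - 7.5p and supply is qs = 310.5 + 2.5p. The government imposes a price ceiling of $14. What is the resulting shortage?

Equilibrium price would be p* = 27, so the ceiling at 14 binds.
At p = 14: qd = 580.5 − 7.5(14) = 475.5, qs = 310.5 + 2.5(14) = 345.5.
Shortage = 475.5 − 345.5 = 130.

Shortage = 130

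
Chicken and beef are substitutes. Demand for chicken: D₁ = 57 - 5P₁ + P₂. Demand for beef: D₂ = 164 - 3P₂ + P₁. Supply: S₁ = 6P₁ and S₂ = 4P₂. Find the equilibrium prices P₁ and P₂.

Market 1: 57 - 5P₁ + P₂ = 6P₁ → 11P₁ - P₂ = 57.
Market 2: 7P₂ - P₁ = 164.
Eliminating P₂: 7×(1) + 1×(2) gives 76P₁ = 563, so P₁ = 563/76.
Back-substitute into (2): P₂ = (164 + 1×563/76) / 7 = 1861/76.

P₁ = 563/76, P₂ = 1861/76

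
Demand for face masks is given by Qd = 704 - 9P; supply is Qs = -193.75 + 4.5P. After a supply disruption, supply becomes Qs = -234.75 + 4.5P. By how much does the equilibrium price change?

Original equilibrium: P* = 66.5, Q* = 105.5.
New equilibrium: 704 - 9P = -234.75 + 4.5P, so 938.75 = 13.5P and P' = 3755/54; Q' = 704 − 9(3755/54) = 469/6.
Change in price: 3755/54 − 66.5 = 82/27.

ΔP = 82/27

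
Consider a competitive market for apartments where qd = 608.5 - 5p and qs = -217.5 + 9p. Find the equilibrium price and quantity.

p* = 59, q* = 313.5

Set qd = qs: 608.5 - 5p = -217.5 + 9p.
826 = 14p, so p* = 59.
q* = 608.5 − 5(59) = 313.5.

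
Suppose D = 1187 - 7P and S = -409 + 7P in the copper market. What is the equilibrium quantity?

Q* = 389

Set D = S: 1187 - 7P = -409 + 7P.
1596 = 14P, so P* = 114.
Q* = 1187 − 7(114) = 389.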